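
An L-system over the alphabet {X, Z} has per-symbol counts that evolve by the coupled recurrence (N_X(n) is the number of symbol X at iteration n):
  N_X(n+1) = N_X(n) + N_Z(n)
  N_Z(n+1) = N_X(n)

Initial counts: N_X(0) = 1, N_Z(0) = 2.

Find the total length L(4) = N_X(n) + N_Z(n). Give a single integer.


Step 0: N_X=1, N_Z=2, L=3
Step 1: N_X=3, N_Z=1, L=4
Step 2: N_X=4, N_Z=3, L=7
Step 3: N_X=7, N_Z=4, L=11
Step 4: N_X=11, N_Z=7, L=18

Answer: 18


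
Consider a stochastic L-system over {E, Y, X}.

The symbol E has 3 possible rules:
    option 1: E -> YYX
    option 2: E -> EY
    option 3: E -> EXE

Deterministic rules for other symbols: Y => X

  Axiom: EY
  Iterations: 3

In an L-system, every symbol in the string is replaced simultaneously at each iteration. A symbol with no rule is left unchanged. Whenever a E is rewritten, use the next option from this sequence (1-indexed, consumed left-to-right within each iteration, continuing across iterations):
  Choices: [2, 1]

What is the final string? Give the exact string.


Answer: XXXXX

Derivation:
Step 0: EY
Step 1: EYX  (used choices [2])
Step 2: YYXXX  (used choices [1])
Step 3: XXXXX  (used choices [])


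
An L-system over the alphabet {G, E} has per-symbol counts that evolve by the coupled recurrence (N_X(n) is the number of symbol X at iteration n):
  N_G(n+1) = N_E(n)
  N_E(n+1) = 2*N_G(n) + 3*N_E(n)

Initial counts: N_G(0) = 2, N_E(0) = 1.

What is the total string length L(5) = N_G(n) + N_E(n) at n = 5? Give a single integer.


Step 0: N_G=2, N_E=1, L=3
Step 1: N_G=1, N_E=7, L=8
Step 2: N_G=7, N_E=23, L=30
Step 3: N_G=23, N_E=83, L=106
Step 4: N_G=83, N_E=295, L=378
Step 5: N_G=295, N_E=1051, L=1346

Answer: 1346


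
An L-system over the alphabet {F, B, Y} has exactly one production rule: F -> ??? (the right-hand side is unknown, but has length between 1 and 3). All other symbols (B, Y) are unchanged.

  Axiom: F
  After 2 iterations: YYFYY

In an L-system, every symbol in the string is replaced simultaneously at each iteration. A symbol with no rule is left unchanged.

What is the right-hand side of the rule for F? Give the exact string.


Trying F -> YFY:
  Step 0: F
  Step 1: YFY
  Step 2: YYFYY
Matches the given result.

Answer: YFY


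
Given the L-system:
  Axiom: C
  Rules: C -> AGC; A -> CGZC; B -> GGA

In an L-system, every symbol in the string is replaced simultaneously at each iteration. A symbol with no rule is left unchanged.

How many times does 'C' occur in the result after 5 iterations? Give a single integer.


Answer: 21

Derivation:
Step 0: C  (1 'C')
Step 1: AGC  (1 'C')
Step 2: CGZCGAGC  (3 'C')
Step 3: AGCGZAGCGCGZCGAGC  (5 'C')
Step 4: CGZCGAGCGZCGZCGAGCGAGCGZAGCGCGZCGAGC  (11 'C')
Step 5: AGCGZAGCGCGZCGAGCGZAGCGZAGCGCGZCGAGCGCGZCGAGCGZCGZCGAGCGAGCGZAGCGCGZCGAGC  (21 'C')


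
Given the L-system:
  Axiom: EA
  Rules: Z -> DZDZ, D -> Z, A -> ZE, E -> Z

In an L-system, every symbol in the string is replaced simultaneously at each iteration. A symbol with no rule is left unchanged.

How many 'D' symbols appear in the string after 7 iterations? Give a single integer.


Answer: 568

Derivation:
Final string: ZDZDZZDZDZDZDZZDZDZZDZDZDZDZZDZDZZDZDZZDZDZZDZDZDZDZZDZDZZDZDZDZDZZDZDZZDZDZDZDZZDZDZZDZDZDZDZZDZDZZDZDZZDZDZZDZDZDZDZZDZDZZDZDZDZDZZDZDZZDZDZZDZDZZDZDZDZDZZDZDZZDZDZDZDZZDZDZZDZDZDZDZZDZDZZDZDZDZDZZDZDZZDZDZZDZDZZDZDZDZDZZDZDZZDZDZDZDZZDZDZZDZDZZDZDZZDZDZDZDZZDZDZZDZDZDZDZZDZDZZDZDZZDZDZZDZDZDZDZZDZDZZDZDZDZDZZDZDZZDZDZZDZDZZDZDZDZDZZDZDZZDZDZDZDZZDZDZZDZDZDZDZZDZDZZDZDZDZDZZDZDZZDZDZZDZDZZDZDZDZDZZDZDZZDZDZDZDZZDZDZZDZDZZDZDZZDZDZDZDZZDZDZZDZDZDZDZZDZDZZDZDZDZDZZDZDZZDZDZDZDZZDZDZZDZDZZDZDZZDZDZDZDZZDZDZZDZDZDZDZZDZDZZDZDZZDZDZZDZDZDZDZZDZDZZDZDZDZDZZDZDZZDZDZZDZDZZDZDZDZDZZDZDZZDZDZDZDZZDZDZZDZDZZDZDZZDZDZDZDZZDZDZZDZDZDZDZZDZDZZDZDZDZDZZDZDZZDZDZDZDZZDZDZZDZDZZDZDZZDZDZDZDZZDZDZZDZDZDZDZZDZDZZDZDZZDZDZZDZDZDZDZZDZDZZDZDZDZDZZDZDZZDZDZDZDZZDZDZZDZDZDZDZZDZDZZDZDZZDZDZZDZDZDZDZZDZDZZDZDZDZDZZDZDZZDZDZZDZDZZDZDZDZDZZDZDZZDZDZDZDZZDZDZZDZDZZDZDZZDZDZDZDZZDZDZZDZDZDZDZZDZDZZDZDZZDZDZZDZDZDZDZZDZDZZDZDZDZDZZDZDZZDZDZDZDZZDZDZZDZDZDZDZZDZDZZDZDZZDZDZZDZDZDZDZZDZDZZDZDZDZDZZDZDZZDZDZZDZDZZDZDZDZDZZDZDZZDZDZDZDZZDZDZZDZDZDZDZZDZDZZDZDZDZDZZDZDZZDZDZZDZDZZDZDZDZDZZDZDZZDZDZDZDZZDZDZZDZDZZDZDZZDZDZDZDZZDZDZZDZDZDZDZZDZDZZDZDZDZDZZDZDZZDZDZDZDZZDZDZZDZDZZDZDZZDZDZDZDZZDZDZZDZDZDZDZZDZDZZDZDZZDZDZZDZDZDZDZZDZDZZDZDZDZDZZDZDZZDZDZDZDZZDZDZZDZDZDZDZZDZDZZDZDZZDZDZZDZDZDZDZZDZDZZDZDZDZDZZDZDZZDZDZZDZDZZDZDZDZDZZDZDZZDZDZDZDZZDZDZZDZDZ
Count of 'D': 568


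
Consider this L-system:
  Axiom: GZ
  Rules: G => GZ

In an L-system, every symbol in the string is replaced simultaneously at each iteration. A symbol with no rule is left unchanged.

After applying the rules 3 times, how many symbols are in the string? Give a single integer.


Answer: 5

Derivation:
Step 0: length = 2
Step 1: length = 3
Step 2: length = 4
Step 3: length = 5


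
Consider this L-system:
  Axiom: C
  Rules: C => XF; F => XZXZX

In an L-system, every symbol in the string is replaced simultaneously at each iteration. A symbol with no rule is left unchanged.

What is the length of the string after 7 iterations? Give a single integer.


Step 0: length = 1
Step 1: length = 2
Step 2: length = 6
Step 3: length = 6
Step 4: length = 6
Step 5: length = 6
Step 6: length = 6
Step 7: length = 6

Answer: 6


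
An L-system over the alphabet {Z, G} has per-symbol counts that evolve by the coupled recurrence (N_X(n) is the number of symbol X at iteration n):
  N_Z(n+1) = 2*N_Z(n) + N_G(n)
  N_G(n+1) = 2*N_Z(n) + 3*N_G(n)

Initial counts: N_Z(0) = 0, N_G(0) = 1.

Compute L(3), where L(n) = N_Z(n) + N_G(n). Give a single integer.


Answer: 64

Derivation:
Step 0: N_Z=0, N_G=1, L=1
Step 1: N_Z=1, N_G=3, L=4
Step 2: N_Z=5, N_G=11, L=16
Step 3: N_Z=21, N_G=43, L=64


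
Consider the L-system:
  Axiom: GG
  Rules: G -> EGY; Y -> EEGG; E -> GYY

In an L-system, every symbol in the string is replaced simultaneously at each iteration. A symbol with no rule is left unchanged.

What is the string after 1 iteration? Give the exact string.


Step 0: GG
Step 1: EGYEGY

Answer: EGYEGY


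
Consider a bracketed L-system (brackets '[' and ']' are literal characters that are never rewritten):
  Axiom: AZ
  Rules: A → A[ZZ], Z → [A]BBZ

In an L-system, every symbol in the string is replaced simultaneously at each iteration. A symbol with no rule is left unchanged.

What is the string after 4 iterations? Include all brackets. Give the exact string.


Answer: A[ZZ][[A]BBZ[A]BBZ][[A[ZZ]]BB[A]BBZ[A[ZZ]]BB[A]BBZ][[A[ZZ][[A]BBZ[A]BBZ]]BB[A[ZZ]]BB[A]BBZ[A[ZZ][[A]BBZ[A]BBZ]]BB[A[ZZ]]BB[A]BBZ][A[ZZ][[A]BBZ[A]BBZ][[A[ZZ]]BB[A]BBZ[A[ZZ]]BB[A]BBZ]]BB[A[ZZ][[A]BBZ[A]BBZ]]BB[A[ZZ]]BB[A]BBZ

Derivation:
Step 0: AZ
Step 1: A[ZZ][A]BBZ
Step 2: A[ZZ][[A]BBZ[A]BBZ][A[ZZ]]BB[A]BBZ
Step 3: A[ZZ][[A]BBZ[A]BBZ][[A[ZZ]]BB[A]BBZ[A[ZZ]]BB[A]BBZ][A[ZZ][[A]BBZ[A]BBZ]]BB[A[ZZ]]BB[A]BBZ
Step 4: A[ZZ][[A]BBZ[A]BBZ][[A[ZZ]]BB[A]BBZ[A[ZZ]]BB[A]BBZ][[A[ZZ][[A]BBZ[A]BBZ]]BB[A[ZZ]]BB[A]BBZ[A[ZZ][[A]BBZ[A]BBZ]]BB[A[ZZ]]BB[A]BBZ][A[ZZ][[A]BBZ[A]BBZ][[A[ZZ]]BB[A]BBZ[A[ZZ]]BB[A]BBZ]]BB[A[ZZ][[A]BBZ[A]BBZ]]BB[A[ZZ]]BB[A]BBZ


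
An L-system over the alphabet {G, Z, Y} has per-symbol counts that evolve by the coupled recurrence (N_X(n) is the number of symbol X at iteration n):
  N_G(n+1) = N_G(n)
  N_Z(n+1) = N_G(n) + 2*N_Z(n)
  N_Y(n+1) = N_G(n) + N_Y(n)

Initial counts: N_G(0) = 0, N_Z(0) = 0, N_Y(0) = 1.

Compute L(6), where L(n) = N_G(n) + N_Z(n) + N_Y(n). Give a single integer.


Answer: 1

Derivation:
Step 0: N_G=0, N_Z=0, N_Y=1, L=1
Step 1: N_G=0, N_Z=0, N_Y=1, L=1
Step 2: N_G=0, N_Z=0, N_Y=1, L=1
Step 3: N_G=0, N_Z=0, N_Y=1, L=1
Step 4: N_G=0, N_Z=0, N_Y=1, L=1
Step 5: N_G=0, N_Z=0, N_Y=1, L=1
Step 6: N_G=0, N_Z=0, N_Y=1, L=1


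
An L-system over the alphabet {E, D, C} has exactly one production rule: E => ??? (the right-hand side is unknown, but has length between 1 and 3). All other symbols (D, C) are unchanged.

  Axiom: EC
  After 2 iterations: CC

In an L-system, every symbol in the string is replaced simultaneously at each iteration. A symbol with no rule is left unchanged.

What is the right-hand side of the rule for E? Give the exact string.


Answer: C

Derivation:
Trying E => C:
  Step 0: EC
  Step 1: CC
  Step 2: CC
Matches the given result.


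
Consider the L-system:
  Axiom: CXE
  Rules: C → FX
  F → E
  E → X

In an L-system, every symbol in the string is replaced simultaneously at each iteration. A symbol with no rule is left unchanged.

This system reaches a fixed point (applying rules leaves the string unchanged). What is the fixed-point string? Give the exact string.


Step 0: CXE
Step 1: FXXX
Step 2: EXXX
Step 3: XXXX
Step 4: XXXX  (unchanged — fixed point at step 3)

Answer: XXXX


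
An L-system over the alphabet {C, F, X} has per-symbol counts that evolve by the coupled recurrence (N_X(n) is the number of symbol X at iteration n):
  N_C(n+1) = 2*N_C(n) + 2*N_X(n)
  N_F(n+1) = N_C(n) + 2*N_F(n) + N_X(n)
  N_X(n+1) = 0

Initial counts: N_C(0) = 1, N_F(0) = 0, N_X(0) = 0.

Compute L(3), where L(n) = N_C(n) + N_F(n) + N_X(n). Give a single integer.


Step 0: N_C=1, N_F=0, N_X=0, L=1
Step 1: N_C=2, N_F=1, N_X=0, L=3
Step 2: N_C=4, N_F=4, N_X=0, L=8
Step 3: N_C=8, N_F=12, N_X=0, L=20

Answer: 20


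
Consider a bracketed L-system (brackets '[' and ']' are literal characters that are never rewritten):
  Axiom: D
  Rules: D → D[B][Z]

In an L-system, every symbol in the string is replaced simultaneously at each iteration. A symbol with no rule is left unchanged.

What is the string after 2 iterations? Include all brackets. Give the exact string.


Step 0: D
Step 1: D[B][Z]
Step 2: D[B][Z][B][Z]

Answer: D[B][Z][B][Z]


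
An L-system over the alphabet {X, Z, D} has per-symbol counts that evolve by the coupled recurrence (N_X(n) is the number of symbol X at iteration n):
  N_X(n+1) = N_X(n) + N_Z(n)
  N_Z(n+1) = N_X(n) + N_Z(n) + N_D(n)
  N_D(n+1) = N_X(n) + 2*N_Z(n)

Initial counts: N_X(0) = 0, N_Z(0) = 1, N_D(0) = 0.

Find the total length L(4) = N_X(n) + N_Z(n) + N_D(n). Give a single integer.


Answer: 64

Derivation:
Step 0: N_X=0, N_Z=1, N_D=0, L=1
Step 1: N_X=1, N_Z=1, N_D=2, L=4
Step 2: N_X=2, N_Z=4, N_D=3, L=9
Step 3: N_X=6, N_Z=9, N_D=10, L=25
Step 4: N_X=15, N_Z=25, N_D=24, L=64


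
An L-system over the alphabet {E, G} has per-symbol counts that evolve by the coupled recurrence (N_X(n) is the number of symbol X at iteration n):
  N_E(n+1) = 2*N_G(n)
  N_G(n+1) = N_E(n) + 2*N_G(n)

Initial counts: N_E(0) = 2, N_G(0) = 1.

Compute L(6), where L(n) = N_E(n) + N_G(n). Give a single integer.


Answer: 984

Derivation:
Step 0: N_E=2, N_G=1, L=3
Step 1: N_E=2, N_G=4, L=6
Step 2: N_E=8, N_G=10, L=18
Step 3: N_E=20, N_G=28, L=48
Step 4: N_E=56, N_G=76, L=132
Step 5: N_E=152, N_G=208, L=360
Step 6: N_E=416, N_G=568, L=984


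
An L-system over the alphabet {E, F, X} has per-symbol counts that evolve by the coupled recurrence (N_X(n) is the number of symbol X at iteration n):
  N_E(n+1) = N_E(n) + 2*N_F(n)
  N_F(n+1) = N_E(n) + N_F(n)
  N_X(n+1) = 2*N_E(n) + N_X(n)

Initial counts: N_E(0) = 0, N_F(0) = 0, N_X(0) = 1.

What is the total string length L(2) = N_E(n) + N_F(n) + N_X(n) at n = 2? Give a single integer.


Answer: 1

Derivation:
Step 0: N_E=0, N_F=0, N_X=1, L=1
Step 1: N_E=0, N_F=0, N_X=1, L=1
Step 2: N_E=0, N_F=0, N_X=1, L=1


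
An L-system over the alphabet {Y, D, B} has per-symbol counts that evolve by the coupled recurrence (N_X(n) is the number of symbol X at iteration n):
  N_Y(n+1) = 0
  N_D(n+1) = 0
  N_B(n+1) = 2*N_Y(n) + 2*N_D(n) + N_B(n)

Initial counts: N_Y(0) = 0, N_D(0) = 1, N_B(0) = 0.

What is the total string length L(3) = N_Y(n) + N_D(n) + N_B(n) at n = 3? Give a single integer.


Answer: 2

Derivation:
Step 0: N_Y=0, N_D=1, N_B=0, L=1
Step 1: N_Y=0, N_D=0, N_B=2, L=2
Step 2: N_Y=0, N_D=0, N_B=2, L=2
Step 3: N_Y=0, N_D=0, N_B=2, L=2


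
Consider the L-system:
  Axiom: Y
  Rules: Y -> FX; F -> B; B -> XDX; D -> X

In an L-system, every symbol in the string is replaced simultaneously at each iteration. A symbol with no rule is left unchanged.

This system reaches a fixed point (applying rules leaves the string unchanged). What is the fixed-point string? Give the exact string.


Step 0: Y
Step 1: FX
Step 2: BX
Step 3: XDXX
Step 4: XXXX
Step 5: XXXX  (unchanged — fixed point at step 4)

Answer: XXXX


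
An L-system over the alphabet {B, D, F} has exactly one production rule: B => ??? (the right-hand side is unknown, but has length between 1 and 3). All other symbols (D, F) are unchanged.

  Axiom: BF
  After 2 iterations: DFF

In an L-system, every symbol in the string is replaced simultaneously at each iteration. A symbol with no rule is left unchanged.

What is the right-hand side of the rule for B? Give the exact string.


Trying B => DF:
  Step 0: BF
  Step 1: DFF
  Step 2: DFF
Matches the given result.

Answer: DF


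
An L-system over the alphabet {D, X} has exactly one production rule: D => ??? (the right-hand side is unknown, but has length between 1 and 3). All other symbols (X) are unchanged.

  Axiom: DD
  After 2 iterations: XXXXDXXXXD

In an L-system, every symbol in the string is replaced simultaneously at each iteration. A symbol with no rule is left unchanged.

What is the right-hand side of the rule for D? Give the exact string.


Answer: XXD

Derivation:
Trying D => XXD:
  Step 0: DD
  Step 1: XXDXXD
  Step 2: XXXXDXXXXD
Matches the given result.


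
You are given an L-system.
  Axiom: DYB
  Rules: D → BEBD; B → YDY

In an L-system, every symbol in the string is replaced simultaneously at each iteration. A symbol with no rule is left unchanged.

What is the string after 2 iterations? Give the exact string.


Step 0: DYB
Step 1: BEBDYYDY
Step 2: YDYEYDYBEBDYYBEBDY

Answer: YDYEYDYBEBDYYBEBDY


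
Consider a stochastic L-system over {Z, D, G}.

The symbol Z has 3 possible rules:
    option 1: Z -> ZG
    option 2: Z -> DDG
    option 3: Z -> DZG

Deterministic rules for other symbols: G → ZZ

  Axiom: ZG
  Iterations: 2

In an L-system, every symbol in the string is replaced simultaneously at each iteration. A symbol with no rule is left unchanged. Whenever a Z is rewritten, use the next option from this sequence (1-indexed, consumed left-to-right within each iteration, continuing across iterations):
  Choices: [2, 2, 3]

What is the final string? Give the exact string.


Answer: DDZZDDGDZG

Derivation:
Step 0: ZG
Step 1: DDGZZ  (used choices [2])
Step 2: DDZZDDGDZG  (used choices [2, 3])


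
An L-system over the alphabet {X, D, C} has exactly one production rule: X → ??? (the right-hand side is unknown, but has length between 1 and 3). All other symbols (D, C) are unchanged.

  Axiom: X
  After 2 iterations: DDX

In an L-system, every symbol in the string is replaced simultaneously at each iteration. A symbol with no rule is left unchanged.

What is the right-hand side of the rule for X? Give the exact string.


Trying X → DX:
  Step 0: X
  Step 1: DX
  Step 2: DDX
Matches the given result.

Answer: DX


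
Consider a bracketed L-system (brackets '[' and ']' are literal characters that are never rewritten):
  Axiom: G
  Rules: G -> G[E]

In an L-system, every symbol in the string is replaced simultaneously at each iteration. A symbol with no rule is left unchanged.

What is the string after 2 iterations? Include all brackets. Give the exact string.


Step 0: G
Step 1: G[E]
Step 2: G[E][E]

Answer: G[E][E]


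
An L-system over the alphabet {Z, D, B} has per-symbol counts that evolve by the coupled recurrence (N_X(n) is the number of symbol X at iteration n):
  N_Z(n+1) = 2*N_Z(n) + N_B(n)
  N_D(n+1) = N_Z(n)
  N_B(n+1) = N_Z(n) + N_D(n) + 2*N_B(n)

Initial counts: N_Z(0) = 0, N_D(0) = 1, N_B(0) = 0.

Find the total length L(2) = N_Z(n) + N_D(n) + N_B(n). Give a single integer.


Step 0: N_Z=0, N_D=1, N_B=0, L=1
Step 1: N_Z=0, N_D=0, N_B=1, L=1
Step 2: N_Z=1, N_D=0, N_B=2, L=3

Answer: 3


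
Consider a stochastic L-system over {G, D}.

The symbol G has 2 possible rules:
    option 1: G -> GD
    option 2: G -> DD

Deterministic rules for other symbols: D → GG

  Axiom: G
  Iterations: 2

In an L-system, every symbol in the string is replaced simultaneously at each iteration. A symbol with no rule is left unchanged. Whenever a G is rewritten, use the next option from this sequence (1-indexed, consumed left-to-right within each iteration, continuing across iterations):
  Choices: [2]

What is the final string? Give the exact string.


Answer: GGGG

Derivation:
Step 0: G
Step 1: DD  (used choices [2])
Step 2: GGGG  (used choices [])


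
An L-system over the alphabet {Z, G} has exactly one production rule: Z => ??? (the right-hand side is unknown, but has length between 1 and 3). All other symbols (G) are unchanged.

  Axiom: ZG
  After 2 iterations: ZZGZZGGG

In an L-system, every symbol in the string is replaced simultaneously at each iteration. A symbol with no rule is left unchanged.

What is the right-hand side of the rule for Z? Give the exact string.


Answer: ZZG

Derivation:
Trying Z => ZZG:
  Step 0: ZG
  Step 1: ZZGG
  Step 2: ZZGZZGGG
Matches the given result.


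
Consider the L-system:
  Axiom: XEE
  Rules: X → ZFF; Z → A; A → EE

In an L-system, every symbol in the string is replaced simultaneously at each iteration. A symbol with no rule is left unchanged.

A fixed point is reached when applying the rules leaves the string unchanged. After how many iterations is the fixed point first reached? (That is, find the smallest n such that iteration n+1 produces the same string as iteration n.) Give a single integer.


Step 0: XEE
Step 1: ZFFEE
Step 2: AFFEE
Step 3: EEFFEE
Step 4: EEFFEE  (unchanged — fixed point at step 3)

Answer: 3


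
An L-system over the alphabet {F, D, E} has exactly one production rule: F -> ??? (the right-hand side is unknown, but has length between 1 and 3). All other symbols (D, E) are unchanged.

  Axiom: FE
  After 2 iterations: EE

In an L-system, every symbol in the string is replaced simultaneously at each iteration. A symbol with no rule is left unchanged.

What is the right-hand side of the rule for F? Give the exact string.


Answer: E

Derivation:
Trying F -> E:
  Step 0: FE
  Step 1: EE
  Step 2: EE
Matches the given result.


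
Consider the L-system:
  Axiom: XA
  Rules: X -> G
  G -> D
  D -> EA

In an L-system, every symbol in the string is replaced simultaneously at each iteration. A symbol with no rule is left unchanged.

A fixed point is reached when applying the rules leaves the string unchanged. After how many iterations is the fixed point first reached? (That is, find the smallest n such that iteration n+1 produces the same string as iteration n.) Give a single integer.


Step 0: XA
Step 1: GA
Step 2: DA
Step 3: EAA
Step 4: EAA  (unchanged — fixed point at step 3)

Answer: 3


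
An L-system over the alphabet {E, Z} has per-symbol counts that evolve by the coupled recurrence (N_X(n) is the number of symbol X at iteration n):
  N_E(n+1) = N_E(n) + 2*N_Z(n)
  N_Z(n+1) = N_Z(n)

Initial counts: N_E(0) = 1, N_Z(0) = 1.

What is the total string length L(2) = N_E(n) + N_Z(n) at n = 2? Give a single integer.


Step 0: N_E=1, N_Z=1, L=2
Step 1: N_E=3, N_Z=1, L=4
Step 2: N_E=5, N_Z=1, L=6

Answer: 6


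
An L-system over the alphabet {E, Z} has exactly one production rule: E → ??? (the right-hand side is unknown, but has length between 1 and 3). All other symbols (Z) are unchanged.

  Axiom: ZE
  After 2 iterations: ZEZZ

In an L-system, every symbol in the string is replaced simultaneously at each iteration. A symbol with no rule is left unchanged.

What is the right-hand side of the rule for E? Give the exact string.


Trying E → EZ:
  Step 0: ZE
  Step 1: ZEZ
  Step 2: ZEZZ
Matches the given result.

Answer: EZ


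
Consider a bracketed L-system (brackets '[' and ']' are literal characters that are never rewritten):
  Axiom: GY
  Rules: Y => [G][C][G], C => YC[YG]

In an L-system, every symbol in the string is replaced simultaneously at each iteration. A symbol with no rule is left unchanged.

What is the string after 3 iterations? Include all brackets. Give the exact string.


Step 0: GY
Step 1: G[G][C][G]
Step 2: G[G][YC[YG]][G]
Step 3: G[G][[G][C][G]YC[YG][[G][C][G]G]][G]

Answer: G[G][[G][C][G]YC[YG][[G][C][G]G]][G]


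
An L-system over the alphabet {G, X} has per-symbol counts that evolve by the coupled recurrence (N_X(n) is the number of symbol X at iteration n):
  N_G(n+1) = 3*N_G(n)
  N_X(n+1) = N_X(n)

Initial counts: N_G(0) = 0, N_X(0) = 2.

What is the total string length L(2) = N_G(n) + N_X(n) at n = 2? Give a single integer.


Answer: 2

Derivation:
Step 0: N_G=0, N_X=2, L=2
Step 1: N_G=0, N_X=2, L=2
Step 2: N_G=0, N_X=2, L=2


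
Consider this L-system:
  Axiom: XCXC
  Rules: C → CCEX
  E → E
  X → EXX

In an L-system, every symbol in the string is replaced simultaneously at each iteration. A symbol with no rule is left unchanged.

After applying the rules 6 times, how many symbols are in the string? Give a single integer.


Step 0: length = 4
Step 1: length = 14
Step 2: length = 38
Step 3: length = 94
Step 4: length = 222
Step 5: length = 510
Step 6: length = 1150

Answer: 1150


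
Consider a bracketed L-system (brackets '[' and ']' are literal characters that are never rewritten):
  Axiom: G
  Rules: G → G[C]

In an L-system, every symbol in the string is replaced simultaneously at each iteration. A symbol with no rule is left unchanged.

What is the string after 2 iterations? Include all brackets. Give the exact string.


Step 0: G
Step 1: G[C]
Step 2: G[C][C]

Answer: G[C][C]


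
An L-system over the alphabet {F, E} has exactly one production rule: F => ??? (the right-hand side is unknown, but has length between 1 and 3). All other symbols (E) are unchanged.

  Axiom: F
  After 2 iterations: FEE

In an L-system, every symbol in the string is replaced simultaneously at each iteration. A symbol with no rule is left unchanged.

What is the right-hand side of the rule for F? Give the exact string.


Trying F => FE:
  Step 0: F
  Step 1: FE
  Step 2: FEE
Matches the given result.

Answer: FE


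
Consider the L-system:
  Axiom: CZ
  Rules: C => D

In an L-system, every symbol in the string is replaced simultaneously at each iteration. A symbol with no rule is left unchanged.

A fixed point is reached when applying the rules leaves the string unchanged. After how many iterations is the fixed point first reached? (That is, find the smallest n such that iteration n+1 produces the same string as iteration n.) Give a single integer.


Step 0: CZ
Step 1: DZ
Step 2: DZ  (unchanged — fixed point at step 1)

Answer: 1


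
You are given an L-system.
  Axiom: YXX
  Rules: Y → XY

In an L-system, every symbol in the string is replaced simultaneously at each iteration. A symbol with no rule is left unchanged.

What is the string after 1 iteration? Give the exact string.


Step 0: YXX
Step 1: XYXX

Answer: XYXX


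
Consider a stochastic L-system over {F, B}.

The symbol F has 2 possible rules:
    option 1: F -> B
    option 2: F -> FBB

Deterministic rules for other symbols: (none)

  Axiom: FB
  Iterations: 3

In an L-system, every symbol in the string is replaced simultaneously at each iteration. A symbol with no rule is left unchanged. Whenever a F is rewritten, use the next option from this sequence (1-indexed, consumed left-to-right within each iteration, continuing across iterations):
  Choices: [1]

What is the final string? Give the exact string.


Step 0: FB
Step 1: BB  (used choices [1])
Step 2: BB  (used choices [])
Step 3: BB  (used choices [])

Answer: BB


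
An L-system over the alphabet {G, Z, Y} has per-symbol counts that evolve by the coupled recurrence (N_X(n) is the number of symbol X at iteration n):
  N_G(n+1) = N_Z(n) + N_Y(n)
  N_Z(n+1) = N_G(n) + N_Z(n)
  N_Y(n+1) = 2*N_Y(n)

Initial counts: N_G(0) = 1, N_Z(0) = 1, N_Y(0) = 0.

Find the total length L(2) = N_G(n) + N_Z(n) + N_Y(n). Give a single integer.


Answer: 5

Derivation:
Step 0: N_G=1, N_Z=1, N_Y=0, L=2
Step 1: N_G=1, N_Z=2, N_Y=0, L=3
Step 2: N_G=2, N_Z=3, N_Y=0, L=5


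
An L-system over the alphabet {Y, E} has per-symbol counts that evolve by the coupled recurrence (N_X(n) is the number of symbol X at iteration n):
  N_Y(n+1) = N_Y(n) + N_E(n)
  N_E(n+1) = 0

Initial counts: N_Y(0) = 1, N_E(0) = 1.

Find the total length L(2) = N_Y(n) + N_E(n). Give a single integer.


Answer: 2

Derivation:
Step 0: N_Y=1, N_E=1, L=2
Step 1: N_Y=2, N_E=0, L=2
Step 2: N_Y=2, N_E=0, L=2


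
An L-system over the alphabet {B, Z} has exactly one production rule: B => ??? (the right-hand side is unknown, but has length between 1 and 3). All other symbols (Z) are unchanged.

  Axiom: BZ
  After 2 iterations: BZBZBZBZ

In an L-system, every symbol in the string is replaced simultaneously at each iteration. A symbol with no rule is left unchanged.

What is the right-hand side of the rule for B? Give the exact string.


Trying B => BZB:
  Step 0: BZ
  Step 1: BZBZ
  Step 2: BZBZBZBZ
Matches the given result.

Answer: BZB


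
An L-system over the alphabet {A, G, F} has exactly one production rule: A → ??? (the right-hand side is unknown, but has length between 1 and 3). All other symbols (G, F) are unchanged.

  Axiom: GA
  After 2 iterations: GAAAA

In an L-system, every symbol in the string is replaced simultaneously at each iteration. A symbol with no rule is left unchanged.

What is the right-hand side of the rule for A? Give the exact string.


Trying A → AA:
  Step 0: GA
  Step 1: GAA
  Step 2: GAAAA
Matches the given result.

Answer: AA


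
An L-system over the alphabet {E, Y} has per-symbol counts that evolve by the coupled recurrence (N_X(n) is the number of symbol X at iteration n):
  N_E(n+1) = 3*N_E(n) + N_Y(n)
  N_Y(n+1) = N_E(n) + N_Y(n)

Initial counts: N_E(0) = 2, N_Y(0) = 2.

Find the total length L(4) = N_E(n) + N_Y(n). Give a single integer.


Answer: 464

Derivation:
Step 0: N_E=2, N_Y=2, L=4
Step 1: N_E=8, N_Y=4, L=12
Step 2: N_E=28, N_Y=12, L=40
Step 3: N_E=96, N_Y=40, L=136
Step 4: N_E=328, N_Y=136, L=464


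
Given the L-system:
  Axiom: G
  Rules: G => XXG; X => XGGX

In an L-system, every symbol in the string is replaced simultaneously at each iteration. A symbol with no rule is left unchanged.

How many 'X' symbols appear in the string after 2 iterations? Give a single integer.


Answer: 6

Derivation:
Step 0: G  (0 'X')
Step 1: XXG  (2 'X')
Step 2: XGGXXGGXXXG  (6 'X')


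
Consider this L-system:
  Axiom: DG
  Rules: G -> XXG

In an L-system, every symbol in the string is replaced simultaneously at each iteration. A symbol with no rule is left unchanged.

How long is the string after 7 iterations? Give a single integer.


Step 0: length = 2
Step 1: length = 4
Step 2: length = 6
Step 3: length = 8
Step 4: length = 10
Step 5: length = 12
Step 6: length = 14
Step 7: length = 16

Answer: 16


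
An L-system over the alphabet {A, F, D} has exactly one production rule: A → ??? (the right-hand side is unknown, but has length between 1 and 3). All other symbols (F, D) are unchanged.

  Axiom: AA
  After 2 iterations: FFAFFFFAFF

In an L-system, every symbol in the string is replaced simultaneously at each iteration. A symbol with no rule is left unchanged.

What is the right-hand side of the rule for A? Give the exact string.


Answer: FAF

Derivation:
Trying A → FAF:
  Step 0: AA
  Step 1: FAFFAF
  Step 2: FFAFFFFAFF
Matches the given result.


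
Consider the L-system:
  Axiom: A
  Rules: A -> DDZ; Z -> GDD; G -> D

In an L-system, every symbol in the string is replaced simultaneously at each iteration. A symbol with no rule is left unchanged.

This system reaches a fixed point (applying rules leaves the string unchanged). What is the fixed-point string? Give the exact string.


Step 0: A
Step 1: DDZ
Step 2: DDGDD
Step 3: DDDDD
Step 4: DDDDD  (unchanged — fixed point at step 3)

Answer: DDDDD


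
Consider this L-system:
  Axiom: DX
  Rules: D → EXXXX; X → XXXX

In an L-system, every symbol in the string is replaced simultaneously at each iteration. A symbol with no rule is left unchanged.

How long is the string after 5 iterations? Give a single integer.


Step 0: length = 2
Step 1: length = 9
Step 2: length = 33
Step 3: length = 129
Step 4: length = 513
Step 5: length = 2049

Answer: 2049


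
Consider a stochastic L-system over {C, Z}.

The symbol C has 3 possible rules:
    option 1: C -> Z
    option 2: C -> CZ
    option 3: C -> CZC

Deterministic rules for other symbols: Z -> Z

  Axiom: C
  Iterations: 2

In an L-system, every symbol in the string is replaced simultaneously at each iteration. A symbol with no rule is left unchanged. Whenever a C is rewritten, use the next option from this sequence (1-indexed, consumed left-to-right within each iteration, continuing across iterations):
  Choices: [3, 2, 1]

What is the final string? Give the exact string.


Answer: CZZZ

Derivation:
Step 0: C
Step 1: CZC  (used choices [3])
Step 2: CZZZ  (used choices [2, 1])


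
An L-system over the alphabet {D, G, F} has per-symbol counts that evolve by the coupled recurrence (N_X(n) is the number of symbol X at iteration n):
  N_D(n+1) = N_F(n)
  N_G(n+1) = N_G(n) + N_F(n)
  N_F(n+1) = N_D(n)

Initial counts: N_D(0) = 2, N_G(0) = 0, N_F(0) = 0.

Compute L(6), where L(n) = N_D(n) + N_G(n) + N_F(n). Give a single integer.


Step 0: N_D=2, N_G=0, N_F=0, L=2
Step 1: N_D=0, N_G=0, N_F=2, L=2
Step 2: N_D=2, N_G=2, N_F=0, L=4
Step 3: N_D=0, N_G=2, N_F=2, L=4
Step 4: N_D=2, N_G=4, N_F=0, L=6
Step 5: N_D=0, N_G=4, N_F=2, L=6
Step 6: N_D=2, N_G=6, N_F=0, L=8

Answer: 8


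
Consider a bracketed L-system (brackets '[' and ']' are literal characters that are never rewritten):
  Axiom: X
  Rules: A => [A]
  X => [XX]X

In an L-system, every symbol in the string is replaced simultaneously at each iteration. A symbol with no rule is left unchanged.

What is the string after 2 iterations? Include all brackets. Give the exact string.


Step 0: X
Step 1: [XX]X
Step 2: [[XX]X[XX]X][XX]X

Answer: [[XX]X[XX]X][XX]X


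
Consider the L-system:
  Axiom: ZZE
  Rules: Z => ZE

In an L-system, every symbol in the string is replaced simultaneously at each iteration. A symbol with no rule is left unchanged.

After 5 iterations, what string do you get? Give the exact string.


Step 0: ZZE
Step 1: ZEZEE
Step 2: ZEEZEEE
Step 3: ZEEEZEEEE
Step 4: ZEEEEZEEEEE
Step 5: ZEEEEEZEEEEEE

Answer: ZEEEEEZEEEEEE


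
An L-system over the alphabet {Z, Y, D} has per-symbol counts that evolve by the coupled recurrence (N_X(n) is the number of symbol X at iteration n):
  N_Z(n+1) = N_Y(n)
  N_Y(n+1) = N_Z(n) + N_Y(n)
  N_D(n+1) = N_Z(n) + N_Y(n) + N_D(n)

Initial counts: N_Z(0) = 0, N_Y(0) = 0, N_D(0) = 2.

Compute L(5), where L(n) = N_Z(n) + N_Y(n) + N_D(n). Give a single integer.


Answer: 2

Derivation:
Step 0: N_Z=0, N_Y=0, N_D=2, L=2
Step 1: N_Z=0, N_Y=0, N_D=2, L=2
Step 2: N_Z=0, N_Y=0, N_D=2, L=2
Step 3: N_Z=0, N_Y=0, N_D=2, L=2
Step 4: N_Z=0, N_Y=0, N_D=2, L=2
Step 5: N_Z=0, N_Y=0, N_D=2, L=2


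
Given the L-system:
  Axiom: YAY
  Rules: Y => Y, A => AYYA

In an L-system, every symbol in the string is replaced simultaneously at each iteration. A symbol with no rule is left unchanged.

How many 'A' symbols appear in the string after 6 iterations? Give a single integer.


Step 0: YAY  (1 'A')
Step 1: YAYYAY  (2 'A')
Step 2: YAYYAYYAYYAY  (4 'A')
Step 3: YAYYAYYAYYAYYAYYAYYAYYAY  (8 'A')
Step 4: YAYYAYYAYYAYYAYYAYYAYYAYYAYYAYYAYYAYYAYYAYYAYYAY  (16 'A')
Step 5: YAYYAYYAYYAYYAYYAYYAYYAYYAYYAYYAYYAYYAYYAYYAYYAYYAYYAYYAYYAYYAYYAYYAYYAYYAYYAYYAYYAYYAYYAYYAYYAY  (32 'A')
Step 6: YAYYAYYAYYAYYAYYAYYAYYAYYAYYAYYAYYAYYAYYAYYAYYAYYAYYAYYAYYAYYAYYAYYAYYAYYAYYAYYAYYAYYAYYAYYAYYAYYAYYAYYAYYAYYAYYAYYAYYAYYAYYAYYAYYAYYAYYAYYAYYAYYAYYAYYAYYAYYAYYAYYAYYAYYAYYAYYAYYAYYAYYAYYAYYAY  (64 'A')

Answer: 64


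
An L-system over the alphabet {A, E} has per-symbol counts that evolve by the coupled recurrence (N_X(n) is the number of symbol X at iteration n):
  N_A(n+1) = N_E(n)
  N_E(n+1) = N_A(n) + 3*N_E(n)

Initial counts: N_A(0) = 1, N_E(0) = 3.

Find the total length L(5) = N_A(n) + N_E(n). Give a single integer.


Step 0: N_A=1, N_E=3, L=4
Step 1: N_A=3, N_E=10, L=13
Step 2: N_A=10, N_E=33, L=43
Step 3: N_A=33, N_E=109, L=142
Step 4: N_A=109, N_E=360, L=469
Step 5: N_A=360, N_E=1189, L=1549

Answer: 1549


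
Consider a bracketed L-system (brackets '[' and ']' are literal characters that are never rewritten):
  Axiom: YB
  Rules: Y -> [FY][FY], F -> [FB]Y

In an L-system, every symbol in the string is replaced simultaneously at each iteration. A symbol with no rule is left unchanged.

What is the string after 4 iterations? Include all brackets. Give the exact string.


Answer: [[[[FB]YB][FY][FY]B][[FB]Y[FY][FY]][[FB]Y[FY][FY]][[[FB]YB][FY][FY][[FB]Y[FY][FY]][[FB]Y[FY][FY]]][[[FB]YB][FY][FY][[FB]Y[FY][FY]][[FB]Y[FY][FY]]]][[[[FB]YB][FY][FY]B][[FB]Y[FY][FY]][[FB]Y[FY][FY]][[[FB]YB][FY][FY][[FB]Y[FY][FY]][[FB]Y[FY][FY]]][[[FB]YB][FY][FY][[FB]Y[FY][FY]][[FB]Y[FY][FY]]]]B

Derivation:
Step 0: YB
Step 1: [FY][FY]B
Step 2: [[FB]Y[FY][FY]][[FB]Y[FY][FY]]B
Step 3: [[[FB]YB][FY][FY][[FB]Y[FY][FY]][[FB]Y[FY][FY]]][[[FB]YB][FY][FY][[FB]Y[FY][FY]][[FB]Y[FY][FY]]]B
Step 4: [[[[FB]YB][FY][FY]B][[FB]Y[FY][FY]][[FB]Y[FY][FY]][[[FB]YB][FY][FY][[FB]Y[FY][FY]][[FB]Y[FY][FY]]][[[FB]YB][FY][FY][[FB]Y[FY][FY]][[FB]Y[FY][FY]]]][[[[FB]YB][FY][FY]B][[FB]Y[FY][FY]][[FB]Y[FY][FY]][[[FB]YB][FY][FY][[FB]Y[FY][FY]][[FB]Y[FY][FY]]][[[FB]YB][FY][FY][[FB]Y[FY][FY]][[FB]Y[FY][FY]]]]B


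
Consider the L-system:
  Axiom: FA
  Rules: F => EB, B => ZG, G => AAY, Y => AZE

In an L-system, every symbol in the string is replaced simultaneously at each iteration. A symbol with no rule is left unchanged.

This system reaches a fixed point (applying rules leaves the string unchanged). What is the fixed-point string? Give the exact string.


Step 0: FA
Step 1: EBA
Step 2: EZGA
Step 3: EZAAYA
Step 4: EZAAAZEA
Step 5: EZAAAZEA  (unchanged — fixed point at step 4)

Answer: EZAAAZEA


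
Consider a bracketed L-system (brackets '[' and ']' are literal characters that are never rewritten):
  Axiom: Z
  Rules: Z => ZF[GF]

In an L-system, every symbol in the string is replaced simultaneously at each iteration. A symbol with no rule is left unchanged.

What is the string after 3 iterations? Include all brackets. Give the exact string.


Step 0: Z
Step 1: ZF[GF]
Step 2: ZF[GF]F[GF]
Step 3: ZF[GF]F[GF]F[GF]

Answer: ZF[GF]F[GF]F[GF]


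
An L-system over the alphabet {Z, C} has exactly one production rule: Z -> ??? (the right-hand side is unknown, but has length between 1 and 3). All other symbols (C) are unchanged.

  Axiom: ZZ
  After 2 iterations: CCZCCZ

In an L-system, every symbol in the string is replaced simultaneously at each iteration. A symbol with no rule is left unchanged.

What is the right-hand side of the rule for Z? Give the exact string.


Answer: CZ

Derivation:
Trying Z -> CZ:
  Step 0: ZZ
  Step 1: CZCZ
  Step 2: CCZCCZ
Matches the given result.


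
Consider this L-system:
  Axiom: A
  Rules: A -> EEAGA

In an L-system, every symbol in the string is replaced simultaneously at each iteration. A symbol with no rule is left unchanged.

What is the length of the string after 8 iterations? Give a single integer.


Step 0: length = 1
Step 1: length = 5
Step 2: length = 13
Step 3: length = 29
Step 4: length = 61
Step 5: length = 125
Step 6: length = 253
Step 7: length = 509
Step 8: length = 1021

Answer: 1021


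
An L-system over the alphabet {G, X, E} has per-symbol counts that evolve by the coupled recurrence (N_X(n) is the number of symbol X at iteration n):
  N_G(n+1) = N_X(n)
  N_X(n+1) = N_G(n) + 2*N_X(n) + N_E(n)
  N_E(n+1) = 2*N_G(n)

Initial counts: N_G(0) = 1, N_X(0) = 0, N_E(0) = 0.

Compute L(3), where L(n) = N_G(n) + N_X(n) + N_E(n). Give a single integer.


Step 0: N_G=1, N_X=0, N_E=0, L=1
Step 1: N_G=0, N_X=1, N_E=2, L=3
Step 2: N_G=1, N_X=4, N_E=0, L=5
Step 3: N_G=4, N_X=9, N_E=2, L=15

Answer: 15


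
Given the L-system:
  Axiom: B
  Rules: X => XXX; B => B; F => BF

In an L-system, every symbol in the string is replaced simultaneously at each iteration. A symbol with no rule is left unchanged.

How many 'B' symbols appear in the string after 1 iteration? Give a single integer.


Step 0: B  (1 'B')
Step 1: B  (1 'B')

Answer: 1


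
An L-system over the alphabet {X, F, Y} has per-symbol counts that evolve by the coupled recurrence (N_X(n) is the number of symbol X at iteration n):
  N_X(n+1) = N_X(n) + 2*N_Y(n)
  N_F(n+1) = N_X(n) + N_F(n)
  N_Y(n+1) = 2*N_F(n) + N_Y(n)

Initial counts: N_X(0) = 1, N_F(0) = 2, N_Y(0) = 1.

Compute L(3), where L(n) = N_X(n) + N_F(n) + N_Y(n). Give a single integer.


Step 0: N_X=1, N_F=2, N_Y=1, L=4
Step 1: N_X=3, N_F=3, N_Y=5, L=11
Step 2: N_X=13, N_F=6, N_Y=11, L=30
Step 3: N_X=35, N_F=19, N_Y=23, L=77

Answer: 77


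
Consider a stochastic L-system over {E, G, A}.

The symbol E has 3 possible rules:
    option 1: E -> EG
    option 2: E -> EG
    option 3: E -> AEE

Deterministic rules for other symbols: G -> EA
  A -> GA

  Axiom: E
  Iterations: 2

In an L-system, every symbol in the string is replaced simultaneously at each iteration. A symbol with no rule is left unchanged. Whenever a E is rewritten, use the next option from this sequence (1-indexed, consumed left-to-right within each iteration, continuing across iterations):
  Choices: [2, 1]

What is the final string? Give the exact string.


Step 0: E
Step 1: EG  (used choices [2])
Step 2: EGEA  (used choices [1])

Answer: EGEA


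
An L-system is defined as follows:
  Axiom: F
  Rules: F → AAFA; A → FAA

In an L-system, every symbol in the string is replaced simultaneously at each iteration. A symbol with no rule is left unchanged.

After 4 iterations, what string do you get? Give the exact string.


Answer: FAAFAAAAFAFAAAAFAFAAFAAAAFAFAAFAAFAAFAAAAFAFAAAAFAFAAFAAAAFAFAAFAAAAFAFAAFAAAAFAFAAFAAFAAFAAAAFAFAAAAFAFAAFAAFAAFAAAAFAFAAAAFAFAAFAAAAFAFAAFAA

Derivation:
Step 0: F
Step 1: AAFA
Step 2: FAAFAAAAFAFAA
Step 3: AAFAFAAFAAAAFAFAAFAAFAAFAAAAFAFAAAAFAFAAFAA
Step 4: FAAFAAAAFAFAAAAFAFAAFAAAAFAFAAFAAFAAFAAAAFAFAAAAFAFAAFAAAAFAFAAFAAAAFAFAAFAAAAFAFAAFAAFAAFAAAAFAFAAAAFAFAAFAAFAAFAAAAFAFAAAAFAFAAFAAAAFAFAAFAA


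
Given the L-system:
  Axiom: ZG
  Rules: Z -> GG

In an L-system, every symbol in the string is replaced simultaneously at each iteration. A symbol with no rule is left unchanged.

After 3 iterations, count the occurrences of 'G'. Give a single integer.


Step 0: ZG  (1 'G')
Step 1: GGG  (3 'G')
Step 2: GGG  (3 'G')
Step 3: GGG  (3 'G')

Answer: 3


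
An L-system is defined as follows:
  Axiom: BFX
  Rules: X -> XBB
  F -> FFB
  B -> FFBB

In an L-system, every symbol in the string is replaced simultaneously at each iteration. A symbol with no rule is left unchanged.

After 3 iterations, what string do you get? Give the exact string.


Answer: FFBFFBFFBBFFBFFBFFBBFFBFFBFFBBFFBBFFBFFBFFBBFFBBFFBFFBFFBBFFBFFBFFBBFFBFFBFFBBFFBBXBBFFBBFFBBFFBFFBFFBBFFBBFFBFFBFFBBFFBB

Derivation:
Step 0: BFX
Step 1: FFBBFFBXBB
Step 2: FFBFFBFFBBFFBBFFBFFBFFBBXBBFFBBFFBB
Step 3: FFBFFBFFBBFFBFFBFFBBFFBFFBFFBBFFBBFFBFFBFFBBFFBBFFBFFBFFBBFFBFFBFFBBFFBFFBFFBBFFBBXBBFFBBFFBBFFBFFBFFBBFFBBFFBFFBFFBBFFBB


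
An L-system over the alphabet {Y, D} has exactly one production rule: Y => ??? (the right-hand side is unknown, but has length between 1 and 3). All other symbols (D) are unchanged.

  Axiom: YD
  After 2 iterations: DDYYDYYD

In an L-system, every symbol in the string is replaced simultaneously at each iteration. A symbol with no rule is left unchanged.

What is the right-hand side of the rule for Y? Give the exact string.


Trying Y => DYY:
  Step 0: YD
  Step 1: DYYD
  Step 2: DDYYDYYD
Matches the given result.

Answer: DYY


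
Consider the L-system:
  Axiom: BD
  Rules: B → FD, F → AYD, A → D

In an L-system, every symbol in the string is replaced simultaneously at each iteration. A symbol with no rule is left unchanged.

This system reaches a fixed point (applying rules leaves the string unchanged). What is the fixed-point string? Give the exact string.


Step 0: BD
Step 1: FDD
Step 2: AYDDD
Step 3: DYDDD
Step 4: DYDDD  (unchanged — fixed point at step 3)

Answer: DYDDD
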